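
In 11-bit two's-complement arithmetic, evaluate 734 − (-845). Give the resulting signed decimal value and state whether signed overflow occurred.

734 → 01011011110
-845 → 10010110011
Subtract via negate-and-add: invert 10010110011 + 1 = 01101001101 (i.e. 845).
  01011011110
+ 01101001101
= 11000101011
Result 11000101011: MSB = 1 → 1579 − 2048 = -469.
Both addends (after negating the subtrahend) are non-negative but the stored result is negative: signed overflow. The true value 734 − (-845) = 1579 lies outside [-1024, 1023].

-469; overflow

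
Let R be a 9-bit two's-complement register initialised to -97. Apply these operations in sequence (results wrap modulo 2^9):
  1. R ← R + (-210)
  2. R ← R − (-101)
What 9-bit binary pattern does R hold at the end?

Start: R = -97 = 110011111.
R = -97 + (-210) = -307; wraps to 205 = 011001101
R = 205 − (-101) = 306; wraps to -206 = 100110010

100110010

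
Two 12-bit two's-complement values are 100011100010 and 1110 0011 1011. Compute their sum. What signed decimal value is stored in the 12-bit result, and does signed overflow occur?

100011100010 = -1822 (signed)
1110 0011 1011 → 111000111011 = -453 (signed)
  100011100010
+ 111000111011
= 011100011101  (discard carry-out 1)
Result 011100011101: MSB = 0 → value 1821.
Both addends are negative but the stored result is non-negative: signed overflow. The true value -1822 + (-453) = -2275 lies outside [-2048, 2047].

1821; overflow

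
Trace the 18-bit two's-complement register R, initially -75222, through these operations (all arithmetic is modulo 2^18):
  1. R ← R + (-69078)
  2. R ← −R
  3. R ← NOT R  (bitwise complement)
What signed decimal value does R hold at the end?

117843

Start: R = -75222 = 101101101000101010.
R = -75222 + (-69078) = -144300; wraps to 117844 = 011100110001010100
R = −(117844) = -117844 = 100011001110101100
R = NOT 100011001110101100 = 011100110001010011 = 117843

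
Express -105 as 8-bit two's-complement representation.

|-105| = 105 = 01101001 in 8 bits.
Invert the bits: 10010110. Add 1: 10010111.
Check: 10010111 reads as 151 − 256 = -105.

10010111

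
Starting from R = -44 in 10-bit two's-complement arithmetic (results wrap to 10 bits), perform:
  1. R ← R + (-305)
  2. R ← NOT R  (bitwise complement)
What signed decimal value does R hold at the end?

348

Start: R = -44 = 1111010100.
R = -44 + (-305) = -349 = 1010100011
R = NOT 1010100011 = 0101011100 = 348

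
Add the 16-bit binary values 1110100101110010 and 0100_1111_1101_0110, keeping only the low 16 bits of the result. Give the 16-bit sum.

0011100101001000

  1110100101110010
+ 0100111111010110
= 0011100101001000  (discard carry-out 1)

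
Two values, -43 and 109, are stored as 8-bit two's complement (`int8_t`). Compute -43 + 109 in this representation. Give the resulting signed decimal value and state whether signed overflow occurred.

-43 → 11010101
109 → 01101101
  11010101
+ 01101101
= 01000010  (discard carry-out 1)
Result 01000010: MSB = 0 → value 66.
Addends have opposite signs, so signed overflow cannot occur.

66; no overflow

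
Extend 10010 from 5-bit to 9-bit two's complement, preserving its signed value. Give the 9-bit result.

111110010

MSB of 10010 is 1; replicate it into the new high bits.
1111|10010 → 111110010 (still -14).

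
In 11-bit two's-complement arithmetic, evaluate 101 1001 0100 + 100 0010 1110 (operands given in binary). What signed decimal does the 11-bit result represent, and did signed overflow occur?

450; overflow

101 1001 0100 → 10110010100 = -620 (signed)
100 0010 1110 → 10000101110 = -978 (signed)
  10110010100
+ 10000101110
= 00111000010  (discard carry-out 1)
Result 00111000010: MSB = 0 → value 450.
Both addends are negative but the stored result is non-negative: signed overflow. The true value -620 + (-978) = -1598 lies outside [-1024, 1023].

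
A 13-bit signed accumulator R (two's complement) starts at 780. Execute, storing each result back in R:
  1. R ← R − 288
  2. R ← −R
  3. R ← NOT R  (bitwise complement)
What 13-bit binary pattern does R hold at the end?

Start: R = 780 = 0001100001100.
R = 780 − 288 = 492 = 0000111101100
R = −(492) = -492 = 1111000010100
R = NOT 1111000010100 = 0000111101011 = 491

0000111101011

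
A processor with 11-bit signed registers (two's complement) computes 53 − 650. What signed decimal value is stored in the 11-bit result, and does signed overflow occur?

-597; no overflow

53 → 00000110101
650 → 01010001010
Subtract via negate-and-add: invert 01010001010 + 1 = 10101110110 (i.e. -650).
  00000110101
+ 10101110110
= 10110101011
Result 10110101011: MSB = 1 → 1451 − 2048 = -597.
Addends (after negating the subtrahend) have opposite signs, so signed overflow cannot occur.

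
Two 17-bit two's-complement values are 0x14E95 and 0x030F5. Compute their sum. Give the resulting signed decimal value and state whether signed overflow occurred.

-32886; no overflow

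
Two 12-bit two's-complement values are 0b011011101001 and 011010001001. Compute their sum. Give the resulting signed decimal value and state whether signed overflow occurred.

-654; overflow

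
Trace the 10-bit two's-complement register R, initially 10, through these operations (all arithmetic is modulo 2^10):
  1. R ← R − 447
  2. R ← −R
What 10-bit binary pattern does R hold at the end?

Start: R = 10 = 0000001010.
R = 10 − 447 = -437 = 1001001011
R = −(-437) = 437 = 0110110101

0110110101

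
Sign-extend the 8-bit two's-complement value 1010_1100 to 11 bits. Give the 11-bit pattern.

11110101100

MSB of 10101100 is 1; replicate it into the new high bits.
111|10101100 → 11110101100 (still -84).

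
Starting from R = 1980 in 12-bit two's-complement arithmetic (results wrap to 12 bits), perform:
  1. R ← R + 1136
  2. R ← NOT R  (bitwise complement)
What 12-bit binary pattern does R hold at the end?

001111010011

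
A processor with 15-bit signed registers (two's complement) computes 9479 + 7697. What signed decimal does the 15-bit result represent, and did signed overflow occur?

9479 → 010010100000111
7697 → 001111000010001
  010010100000111
+ 001111000010001
= 100001100011000
Result 100001100011000: MSB = 1 → 17176 − 32768 = -15592.
Both addends are non-negative but the stored result is negative: signed overflow. The true value 9479 + 7697 = 17176 lies outside [-16384, 16383].

-15592; overflow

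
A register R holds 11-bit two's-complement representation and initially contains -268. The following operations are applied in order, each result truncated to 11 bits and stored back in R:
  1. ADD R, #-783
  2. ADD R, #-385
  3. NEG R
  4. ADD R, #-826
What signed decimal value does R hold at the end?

610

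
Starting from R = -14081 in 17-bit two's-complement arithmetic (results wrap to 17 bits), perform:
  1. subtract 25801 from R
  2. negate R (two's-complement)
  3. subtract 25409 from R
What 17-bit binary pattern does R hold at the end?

Start: R = -14081 = 11100100011111111.
R = -14081 − 25801 = -39882 = 10110010000110110
R = −(-39882) = 39882 = 01001101111001010
R = 39882 − 25409 = 14473 = 00011100010001001

00011100010001001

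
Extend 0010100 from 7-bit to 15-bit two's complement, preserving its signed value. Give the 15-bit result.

000000000010100

MSB of 0010100 is 0; replicate it into the new high bits.
00000000|0010100 → 000000000010100 (still 20).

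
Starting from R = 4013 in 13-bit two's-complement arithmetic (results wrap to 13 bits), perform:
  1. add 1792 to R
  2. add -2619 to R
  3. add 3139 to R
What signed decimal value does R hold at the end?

-1867

Start: R = 4013 = 0111110101101.
R = 4013 + 1792 = 5805; wraps to -2387 = 1011010101101
R = -2387 + (-2619) = -5006; wraps to 3186 = 0110001110010
R = 3186 + 3139 = 6325; wraps to -1867 = 1100010110101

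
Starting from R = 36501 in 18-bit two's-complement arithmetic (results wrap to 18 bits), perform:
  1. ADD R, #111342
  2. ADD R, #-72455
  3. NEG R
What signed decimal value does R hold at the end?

-75388

Start: R = 36501 = 001000111010010101.
R = 36501 + 111342 = 147843; wraps to -114301 = 100100000110000011
R = -114301 + (-72455) = -186756; wraps to 75388 = 010010011001111100
R = −(75388) = -75388 = 101101100110000100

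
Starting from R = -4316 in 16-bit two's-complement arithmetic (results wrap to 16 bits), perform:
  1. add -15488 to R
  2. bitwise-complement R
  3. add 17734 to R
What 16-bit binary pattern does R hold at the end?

Start: R = -4316 = 1110111100100100.
R = -4316 + (-15488) = -19804 = 1011001010100100
R = NOT 1011001010100100 = 0100110101011011 = 19803
R = 19803 + 17734 = 37537; wraps to -27999 = 1001001010100001

1001001010100001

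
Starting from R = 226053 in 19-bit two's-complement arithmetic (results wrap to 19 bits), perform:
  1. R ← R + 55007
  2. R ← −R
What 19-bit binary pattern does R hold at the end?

0111011011000011100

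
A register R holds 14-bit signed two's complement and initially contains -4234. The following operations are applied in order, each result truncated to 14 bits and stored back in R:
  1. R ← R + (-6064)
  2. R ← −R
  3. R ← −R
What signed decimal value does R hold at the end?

Start: R = -4234 = 10111101110110.
R = -4234 + (-6064) = -10298; wraps to 6086 = 01011111000110
R = −(6086) = -6086 = 10100000111010
R = −(-6086) = 6086 = 01011111000110

6086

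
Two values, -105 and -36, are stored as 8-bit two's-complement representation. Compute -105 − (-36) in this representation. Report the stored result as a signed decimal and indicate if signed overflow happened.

-69; no overflow

-105 → 10010111
-36 → 11011100
Subtract via negate-and-add: invert 11011100 + 1 = 00100100 (i.e. 36).
  10010111
+ 00100100
= 10111011
Result 10111011: MSB = 1 → 187 − 256 = -69.
Addends (after negating the subtrahend) have opposite signs, so signed overflow cannot occur.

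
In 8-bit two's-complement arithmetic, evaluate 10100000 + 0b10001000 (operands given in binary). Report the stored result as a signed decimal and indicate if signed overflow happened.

10100000 = -96 (signed)
0b10001000 → 10001000 = -120 (signed)
  10100000
+ 10001000
= 00101000  (discard carry-out 1)
Result 00101000: MSB = 0 → value 40.
Both addends are negative but the stored result is non-negative: signed overflow. The true value -96 + (-120) = -216 lies outside [-128, 127].

40; overflow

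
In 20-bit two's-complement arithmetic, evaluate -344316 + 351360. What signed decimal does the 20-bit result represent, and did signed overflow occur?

7044; no overflow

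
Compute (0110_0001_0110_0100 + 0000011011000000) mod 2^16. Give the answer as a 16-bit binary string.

  0110000101100100
+ 0000011011000000
= 0110100000100100

0110100000100100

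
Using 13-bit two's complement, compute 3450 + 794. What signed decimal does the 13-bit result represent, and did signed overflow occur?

-3948; overflow

3450 → 0110101111010
794 → 0001100011010
  0110101111010
+ 0001100011010
= 1000010010100
Result 1000010010100: MSB = 1 → 4244 − 8192 = -3948.
Both addends are non-negative but the stored result is negative: signed overflow. The true value 3450 + 794 = 4244 lies outside [-4096, 4095].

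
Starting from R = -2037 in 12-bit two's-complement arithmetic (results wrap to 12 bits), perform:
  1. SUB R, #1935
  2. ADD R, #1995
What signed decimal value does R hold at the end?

-1977

Start: R = -2037 = 100000001011.
R = -2037 − 1935 = -3972; wraps to 124 = 000001111100
R = 124 + 1995 = 2119; wraps to -1977 = 100001000111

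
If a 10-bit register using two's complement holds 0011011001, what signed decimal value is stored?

MSB is 0, so the value is non-negative: 0011011001 = 217.

217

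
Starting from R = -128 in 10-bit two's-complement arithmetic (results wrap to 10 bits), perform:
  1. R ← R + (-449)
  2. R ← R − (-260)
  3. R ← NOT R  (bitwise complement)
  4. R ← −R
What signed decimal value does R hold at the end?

Start: R = -128 = 1110000000.
R = -128 + (-449) = -577; wraps to 447 = 0110111111
R = 447 − (-260) = 707; wraps to -317 = 1011000011
R = NOT 1011000011 = 0100111100 = 316
R = −(316) = -316 = 1011000100

-316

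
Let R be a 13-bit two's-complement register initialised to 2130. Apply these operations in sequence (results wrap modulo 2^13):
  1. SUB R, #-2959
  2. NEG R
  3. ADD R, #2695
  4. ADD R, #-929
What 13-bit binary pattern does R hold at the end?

Start: R = 2130 = 0100001010010.
R = 2130 − (-2959) = 5089; wraps to -3103 = 1001111100001
R = −(-3103) = 3103 = 0110000011111
R = 3103 + 2695 = 5798; wraps to -2394 = 1011010100110
R = -2394 + (-929) = -3323 = 1001100000101

1001100000101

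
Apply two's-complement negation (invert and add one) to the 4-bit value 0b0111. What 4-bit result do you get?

Invert: 1000. Add 1: 1001.
Check: 0111 = 7, 1001 = -7.

1001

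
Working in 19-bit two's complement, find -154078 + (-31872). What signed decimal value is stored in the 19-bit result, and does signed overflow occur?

-185950; no overflow

-154078 → 1011010011000100010
-31872 → 1111000001110000000
  1011010011000100010
+ 1111000001110000000
= 1010010100110100010  (discard carry-out 1)
Result 1010010100110100010: MSB = 1 → 338338 − 524288 = -185950.
Both addends are negative and so is the stored result: no signed overflow.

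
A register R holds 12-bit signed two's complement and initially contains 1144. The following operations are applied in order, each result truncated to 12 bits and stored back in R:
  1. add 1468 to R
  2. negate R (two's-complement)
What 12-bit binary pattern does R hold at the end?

Start: R = 1144 = 010001111000.
R = 1144 + 1468 = 2612; wraps to -1484 = 101000110100
R = −(-1484) = 1484 = 010111001100

010111001100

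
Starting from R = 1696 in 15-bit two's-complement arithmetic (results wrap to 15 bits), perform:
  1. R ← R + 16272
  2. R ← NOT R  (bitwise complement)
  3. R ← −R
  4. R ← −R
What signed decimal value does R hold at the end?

14799

Start: R = 1696 = 000011010100000.
R = 1696 + 16272 = 17968; wraps to -14800 = 100011000110000
R = NOT 100011000110000 = 011100111001111 = 14799
R = −(14799) = -14799 = 100011000110001
R = −(-14799) = 14799 = 011100111001111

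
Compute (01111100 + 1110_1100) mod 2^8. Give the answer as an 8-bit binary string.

  01111100
+ 11101100
= 01101000  (discard carry-out 1)

01101000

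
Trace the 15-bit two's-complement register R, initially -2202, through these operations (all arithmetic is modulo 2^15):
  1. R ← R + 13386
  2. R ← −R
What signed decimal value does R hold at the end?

Start: R = -2202 = 111011101100110.
R = -2202 + 13386 = 11184 = 010101110110000
R = −(11184) = -11184 = 101010001010000

-11184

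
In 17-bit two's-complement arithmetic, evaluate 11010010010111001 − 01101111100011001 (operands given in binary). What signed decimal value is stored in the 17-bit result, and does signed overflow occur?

50592; overflow

11010010010111001 = -23367 (signed)
01101111100011001 = 57113 (signed)
Subtract via negate-and-add: invert 01101111100011001 + 1 = 10010000011100111 (i.e. -57113).
  11010010010111001
+ 10010000011100111
= 01100010110100000  (discard carry-out 1)
Result 01100010110100000: MSB = 0 → value 50592.
Both addends (after negating the subtrahend) are negative but the stored result is non-negative: signed overflow. The true value -23367 − 57113 = -80480 lies outside [-65536, 65535].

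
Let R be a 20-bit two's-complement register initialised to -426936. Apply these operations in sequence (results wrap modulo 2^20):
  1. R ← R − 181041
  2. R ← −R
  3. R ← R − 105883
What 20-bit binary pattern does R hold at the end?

01111010100101001110

Start: R = -426936 = 10010111110001001000.
R = -426936 − 181041 = -607977; wraps to 440599 = 01101011100100010111
R = −(440599) = -440599 = 10010100011011101001
R = -440599 − 105883 = -546482; wraps to 502094 = 01111010100101001110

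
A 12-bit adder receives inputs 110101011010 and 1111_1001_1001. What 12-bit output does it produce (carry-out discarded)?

  110101011010
+ 111110011001
= 110011110011  (discard carry-out 1)

110011110011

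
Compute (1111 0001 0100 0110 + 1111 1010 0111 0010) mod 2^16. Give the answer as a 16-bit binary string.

1110101110111000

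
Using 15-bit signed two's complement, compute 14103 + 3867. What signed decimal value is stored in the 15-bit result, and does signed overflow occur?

-14798; overflow

14103 → 011011100010111
3867 → 000111100011011
  011011100010111
+ 000111100011011
= 100011000110010
Result 100011000110010: MSB = 1 → 17970 − 32768 = -14798.
Both addends are non-negative but the stored result is negative: signed overflow. The true value 14103 + 3867 = 17970 lies outside [-16384, 16383].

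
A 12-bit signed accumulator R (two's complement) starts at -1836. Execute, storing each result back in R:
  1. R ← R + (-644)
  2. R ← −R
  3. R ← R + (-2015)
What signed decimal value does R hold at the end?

465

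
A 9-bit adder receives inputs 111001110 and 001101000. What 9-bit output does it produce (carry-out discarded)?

  111001110
+ 001101000
= 000110110  (discard carry-out 1)

000110110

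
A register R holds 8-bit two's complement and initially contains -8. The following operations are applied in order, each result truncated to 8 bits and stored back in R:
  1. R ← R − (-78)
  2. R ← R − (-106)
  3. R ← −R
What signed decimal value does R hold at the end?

80

Start: R = -8 = 11111000.
R = -8 − (-78) = 70 = 01000110
R = 70 − (-106) = 176; wraps to -80 = 10110000
R = −(-80) = 80 = 01010000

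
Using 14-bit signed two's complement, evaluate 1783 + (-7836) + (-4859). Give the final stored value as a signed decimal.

1783 + (-7836) = -6053 (10100001011011)
-6053 + (-4859) = -10912 → wraps to 5472 (01010101100000)

5472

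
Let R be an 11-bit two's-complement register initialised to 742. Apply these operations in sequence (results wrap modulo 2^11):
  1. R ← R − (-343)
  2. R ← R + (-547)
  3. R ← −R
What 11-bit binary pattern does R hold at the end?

10111100110

Start: R = 742 = 01011100110.
R = 742 − (-343) = 1085; wraps to -963 = 10000111101
R = -963 + (-547) = -1510; wraps to 538 = 01000011010
R = −(538) = -538 = 10111100110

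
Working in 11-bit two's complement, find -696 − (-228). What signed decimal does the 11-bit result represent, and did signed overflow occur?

-696 → 10101001000
-228 → 11100011100
Subtract via negate-and-add: invert 11100011100 + 1 = 00011100100 (i.e. 228).
  10101001000
+ 00011100100
= 11000101100
Result 11000101100: MSB = 1 → 1580 − 2048 = -468.
Addends (after negating the subtrahend) have opposite signs, so signed overflow cannot occur.

-468; no overflow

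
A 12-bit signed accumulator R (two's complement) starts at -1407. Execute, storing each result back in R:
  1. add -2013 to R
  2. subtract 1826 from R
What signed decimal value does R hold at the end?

-1150

Start: R = -1407 = 101010000001.
R = -1407 + (-2013) = -3420; wraps to 676 = 001010100100
R = 676 − 1826 = -1150 = 101110000010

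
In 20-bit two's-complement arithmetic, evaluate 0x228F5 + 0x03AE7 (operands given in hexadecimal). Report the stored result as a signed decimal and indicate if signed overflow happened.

0x228F5 = 00100010100011110101 = 141557 (signed)
0x03AE7 = 00000011101011100111 = 15079 (signed)
  00100010100011110101
+ 00000011101011100111
= 00100110001111011100
Result 00100110001111011100: MSB = 0 → value 156636.
Both addends are non-negative and so is the stored result: no signed overflow.

156636; no overflow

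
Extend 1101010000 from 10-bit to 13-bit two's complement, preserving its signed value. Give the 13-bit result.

MSB of 1101010000 is 1; replicate it into the new high bits.
111|1101010000 → 1111101010000 (still -176).

1111101010000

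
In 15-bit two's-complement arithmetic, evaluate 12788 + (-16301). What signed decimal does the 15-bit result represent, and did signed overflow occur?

12788 → 011000111110100
-16301 → 100000001010011
  011000111110100
+ 100000001010011
= 111001001000111
Result 111001001000111: MSB = 1 → 29255 − 32768 = -3513.
Addends have opposite signs, so signed overflow cannot occur.

-3513; no overflow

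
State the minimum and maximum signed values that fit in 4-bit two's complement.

Minimum: −2^3 = -8.
Maximum: 2^3 − 1 = 7.

min = -8, max = 7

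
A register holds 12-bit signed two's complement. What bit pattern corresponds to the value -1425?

101001101111

|-1425| = 1425 = 010110010001 in 12 bits.
Invert the bits: 101001101110. Add 1: 101001101111.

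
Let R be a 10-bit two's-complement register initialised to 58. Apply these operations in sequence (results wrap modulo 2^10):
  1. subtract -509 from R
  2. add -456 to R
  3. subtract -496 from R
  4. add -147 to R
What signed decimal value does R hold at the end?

Start: R = 58 = 0000111010.
R = 58 − (-509) = 567; wraps to -457 = 1000110111
R = -457 + (-456) = -913; wraps to 111 = 0001101111
R = 111 − (-496) = 607; wraps to -417 = 1001011111
R = -417 + (-147) = -564; wraps to 460 = 0111001100

460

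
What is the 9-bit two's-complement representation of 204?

204 is non-negative, so write it directly in 9 bits: 011001100.

011001100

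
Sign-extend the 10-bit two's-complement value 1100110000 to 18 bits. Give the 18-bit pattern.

MSB of 1100110000 is 1; replicate it into the new high bits.
11111111|1100110000 → 111111111100110000 (still -208).

111111111100110000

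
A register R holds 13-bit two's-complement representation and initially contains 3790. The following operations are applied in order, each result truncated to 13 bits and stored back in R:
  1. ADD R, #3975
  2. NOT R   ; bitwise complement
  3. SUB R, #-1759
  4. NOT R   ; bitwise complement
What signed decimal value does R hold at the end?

-2186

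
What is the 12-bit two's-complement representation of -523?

110111110101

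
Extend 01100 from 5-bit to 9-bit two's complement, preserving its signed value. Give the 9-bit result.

000001100

MSB of 01100 is 0; replicate it into the new high bits.
0000|01100 → 000001100 (still 12).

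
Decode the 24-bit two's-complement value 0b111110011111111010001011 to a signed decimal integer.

MSB is 1, so the value is negative.
Invert: 000001100000000101110100. Add 1: 000001100000000101110101 = 393589. So the value is −393589.

-393589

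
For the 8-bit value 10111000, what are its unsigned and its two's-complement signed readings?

unsigned = 184, signed = -72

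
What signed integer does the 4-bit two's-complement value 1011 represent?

MSB is 1, so the value is negative.
Unsigned reading: 11. Subtract 2^4 = 16: 11 − 16 = -5.

-5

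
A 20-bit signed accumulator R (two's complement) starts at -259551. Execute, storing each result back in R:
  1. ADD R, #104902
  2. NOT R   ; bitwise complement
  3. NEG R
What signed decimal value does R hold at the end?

Start: R = -259551 = 11000000101000100001.
R = -259551 + 104902 = -154649 = 11011010001111100111
R = NOT 11011010001111100111 = 00100101110000011000 = 154648
R = −(154648) = -154648 = 11011010001111101000

-154648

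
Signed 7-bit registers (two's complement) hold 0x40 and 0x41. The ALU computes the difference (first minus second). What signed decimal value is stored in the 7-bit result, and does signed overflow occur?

0x40 = 1000000 = -64 (signed)
0x41 = 1000001 = -63 (signed)
Subtract via negate-and-add: invert 1000001 + 1 = 0111111 (i.e. 63).
  1000000
+ 0111111
= 1111111
Result 1111111: MSB = 1 → 127 − 128 = -1.
Addends (after negating the subtrahend) have opposite signs, so signed overflow cannot occur.

-1; no overflow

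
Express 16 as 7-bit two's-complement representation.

16 is non-negative, so write it directly in 7 bits: 0010000.

0010000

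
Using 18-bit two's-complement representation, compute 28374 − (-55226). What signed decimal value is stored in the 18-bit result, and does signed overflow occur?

28374 → 000110111011010110
-55226 → 110010100001000110
Subtract via negate-and-add: invert 110010100001000110 + 1 = 001101011110111010 (i.e. 55226).
  000110111011010110
+ 001101011110111010
= 010100011010010000
Result 010100011010010000: MSB = 0 → value 83600.
Both addends (after negating the subtrahend) are non-negative and so is the stored result: no signed overflow.

83600; no overflow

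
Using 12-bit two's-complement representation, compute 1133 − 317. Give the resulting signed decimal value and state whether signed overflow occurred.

1133 → 010001101101
317 → 000100111101
Subtract via negate-and-add: invert 000100111101 + 1 = 111011000011 (i.e. -317).
  010001101101
+ 111011000011
= 001100110000  (discard carry-out 1)
Result 001100110000: MSB = 0 → value 816.
Addends (after negating the subtrahend) have opposite signs, so signed overflow cannot occur.

816; no overflow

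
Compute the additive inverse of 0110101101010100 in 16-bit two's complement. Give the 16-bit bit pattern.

1001010010101100

Invert: 1001010010101011. Add 1: 1001010010101100.
Check: 0110101101010100 = 27476, 1001010010101100 = -27476.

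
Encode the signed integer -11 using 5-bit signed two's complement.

10101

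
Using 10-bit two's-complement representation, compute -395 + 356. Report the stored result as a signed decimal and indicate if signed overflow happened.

-39; no overflow

-395 → 1001110101
356 → 0101100100
  1001110101
+ 0101100100
= 1111011001
Result 1111011001: MSB = 1 → 985 − 1024 = -39.
Addends have opposite signs, so signed overflow cannot occur.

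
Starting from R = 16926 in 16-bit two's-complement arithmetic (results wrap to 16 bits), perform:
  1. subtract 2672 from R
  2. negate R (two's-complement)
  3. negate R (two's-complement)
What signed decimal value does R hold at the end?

14254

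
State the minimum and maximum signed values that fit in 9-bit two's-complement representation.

min = -256, max = 255

Minimum: −2^8 = -256.
Maximum: 2^8 − 1 = 255.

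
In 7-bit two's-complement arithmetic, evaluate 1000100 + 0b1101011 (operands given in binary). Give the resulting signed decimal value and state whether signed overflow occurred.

1000100 = -60 (signed)
0b1101011 → 1101011 = -21 (signed)
  1000100
+ 1101011
= 0101111  (discard carry-out 1)
Result 0101111: MSB = 0 → value 47.
Both addends are negative but the stored result is non-negative: signed overflow. The true value -60 + (-21) = -81 lies outside [-64, 63].

47; overflow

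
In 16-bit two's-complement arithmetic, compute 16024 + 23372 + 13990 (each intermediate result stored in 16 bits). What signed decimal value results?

-12150

16024 + 23372 = 39396 → wraps to -26140 (1001100111100100)
-26140 + 13990 = -12150 (1101000010001010)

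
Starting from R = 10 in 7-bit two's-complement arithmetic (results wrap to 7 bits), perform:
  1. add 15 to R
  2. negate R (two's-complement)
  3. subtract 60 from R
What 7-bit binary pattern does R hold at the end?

Start: R = 10 = 0001010.
R = 10 + 15 = 25 = 0011001
R = −(25) = -25 = 1100111
R = -25 − 60 = -85; wraps to 43 = 0101011

0101011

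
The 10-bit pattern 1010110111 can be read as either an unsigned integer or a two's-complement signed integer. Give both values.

Unsigned: 1010110111 = 695.
Signed: MSB=1 → 695 − 1024 = -329.

unsigned = 695, signed = -329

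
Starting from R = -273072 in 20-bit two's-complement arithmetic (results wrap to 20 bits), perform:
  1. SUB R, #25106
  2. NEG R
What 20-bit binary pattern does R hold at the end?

Start: R = -273072 = 10111101010101010000.
R = -273072 − 25106 = -298178 = 10110111001100111110
R = −(-298178) = 298178 = 01001000110011000010

01001000110011000010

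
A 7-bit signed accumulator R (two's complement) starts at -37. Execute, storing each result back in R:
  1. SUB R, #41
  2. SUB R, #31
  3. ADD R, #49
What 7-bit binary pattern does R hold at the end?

1000100

Start: R = -37 = 1011011.
R = -37 − 41 = -78; wraps to 50 = 0110010
R = 50 − 31 = 19 = 0010011
R = 19 + 49 = 68; wraps to -60 = 1000100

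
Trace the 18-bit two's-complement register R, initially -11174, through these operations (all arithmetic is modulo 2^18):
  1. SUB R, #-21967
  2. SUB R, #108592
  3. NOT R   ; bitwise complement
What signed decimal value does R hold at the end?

97798

Start: R = -11174 = 111101010001011010.
R = -11174 − (-21967) = 10793 = 000010101000101001
R = 10793 − 108592 = -97799 = 101000000111111001
R = NOT 101000000111111001 = 010111111000000110 = 97798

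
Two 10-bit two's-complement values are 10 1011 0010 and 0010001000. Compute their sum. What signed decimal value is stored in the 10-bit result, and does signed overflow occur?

-198; no overflow

10 1011 0010 → 1010110010 = -334 (signed)
0010001000 = 136 (signed)
  1010110010
+ 0010001000
= 1100111010
Result 1100111010: MSB = 1 → 826 − 1024 = -198.
Addends have opposite signs, so signed overflow cannot occur.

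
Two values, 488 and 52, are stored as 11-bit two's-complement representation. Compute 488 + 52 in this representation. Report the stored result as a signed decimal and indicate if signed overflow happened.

540; no overflow

488 → 00111101000
52 → 00000110100
  00111101000
+ 00000110100
= 01000011100
Result 01000011100: MSB = 0 → value 540.
Both addends are non-negative and so is the stored result: no signed overflow.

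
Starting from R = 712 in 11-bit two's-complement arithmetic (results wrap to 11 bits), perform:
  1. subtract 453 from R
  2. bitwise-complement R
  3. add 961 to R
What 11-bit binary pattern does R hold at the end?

01010111101

Start: R = 712 = 01011001000.
R = 712 − 453 = 259 = 00100000011
R = NOT 00100000011 = 11011111100 = -260
R = -260 + 961 = 701 = 01010111101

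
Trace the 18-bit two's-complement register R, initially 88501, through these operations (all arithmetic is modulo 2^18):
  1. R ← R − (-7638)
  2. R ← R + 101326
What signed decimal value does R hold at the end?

-64679

Start: R = 88501 = 010101100110110101.
R = 88501 − (-7638) = 96139 = 010111011110001011
R = 96139 + 101326 = 197465; wraps to -64679 = 110000001101011001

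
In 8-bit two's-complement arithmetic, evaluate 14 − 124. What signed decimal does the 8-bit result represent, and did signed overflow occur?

-110; no overflow

14 → 00001110
124 → 01111100
Subtract via negate-and-add: invert 01111100 + 1 = 10000100 (i.e. -124).
  00001110
+ 10000100
= 10010010
Result 10010010: MSB = 1 → 146 − 256 = -110.
Addends (after negating the subtrahend) have opposite signs, so signed overflow cannot occur.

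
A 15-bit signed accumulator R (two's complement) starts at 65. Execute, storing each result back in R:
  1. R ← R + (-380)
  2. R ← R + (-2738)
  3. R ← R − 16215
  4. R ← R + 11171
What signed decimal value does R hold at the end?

-8097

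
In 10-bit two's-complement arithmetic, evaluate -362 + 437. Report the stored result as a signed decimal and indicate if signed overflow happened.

75; no overflow

-362 → 1010010110
437 → 0110110101
  1010010110
+ 0110110101
= 0001001011  (discard carry-out 1)
Result 0001001011: MSB = 0 → value 75.
Addends have opposite signs, so signed overflow cannot occur.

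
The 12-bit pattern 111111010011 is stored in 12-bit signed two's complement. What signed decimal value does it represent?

MSB is 1, so the value is negative.
Invert: 000000101100. Add 1: 000000101101 = 45. So the value is −45.

-45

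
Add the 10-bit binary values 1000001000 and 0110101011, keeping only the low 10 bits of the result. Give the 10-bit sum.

  1000001000
+ 0110101011
= 1110110011

1110110011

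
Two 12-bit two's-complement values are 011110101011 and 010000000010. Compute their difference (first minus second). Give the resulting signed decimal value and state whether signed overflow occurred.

937; no overflow

011110101011 = 1963 (signed)
010000000010 = 1026 (signed)
Subtract via negate-and-add: invert 010000000010 + 1 = 101111111110 (i.e. -1026).
  011110101011
+ 101111111110
= 001110101001  (discard carry-out 1)
Result 001110101001: MSB = 0 → value 937.
Addends (after negating the subtrahend) have opposite signs, so signed overflow cannot occur.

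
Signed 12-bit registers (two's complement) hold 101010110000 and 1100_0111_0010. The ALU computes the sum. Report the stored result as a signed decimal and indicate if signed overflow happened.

1826; overflow

101010110000 = -1360 (signed)
1100_0111_0010 → 110001110010 = -910 (signed)
  101010110000
+ 110001110010
= 011100100010  (discard carry-out 1)
Result 011100100010: MSB = 0 → value 1826.
Both addends are negative but the stored result is non-negative: signed overflow. The true value -1360 + (-910) = -2270 lies outside [-2048, 2047].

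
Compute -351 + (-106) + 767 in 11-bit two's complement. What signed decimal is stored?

310

-351 + (-106) = -457 (11000110111)
-457 + 767 = 310 (00100110110)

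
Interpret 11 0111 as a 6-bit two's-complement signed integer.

MSB is 1, so the value is negative.
Invert: 001000. Add 1: 001001 = 9. So the value is −9.

-9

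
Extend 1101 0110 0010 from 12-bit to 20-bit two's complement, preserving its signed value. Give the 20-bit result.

11111111110101100010

MSB of 110101100010 is 1; replicate it into the new high bits.
11111111|110101100010 → 11111111110101100010 (still -670).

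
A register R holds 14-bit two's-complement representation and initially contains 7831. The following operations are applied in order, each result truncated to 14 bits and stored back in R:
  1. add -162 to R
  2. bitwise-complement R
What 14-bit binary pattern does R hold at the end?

10001000001010

Start: R = 7831 = 01111010010111.
R = 7831 + (-162) = 7669 = 01110111110101
R = NOT 01110111110101 = 10001000001010 = -7670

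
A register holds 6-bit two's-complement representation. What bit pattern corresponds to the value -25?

100111

|-25| = 25 = 011001 in 6 bits.
Invert the bits: 100110. Add 1: 100111.
Check: 100111 reads as 39 − 64 = -25.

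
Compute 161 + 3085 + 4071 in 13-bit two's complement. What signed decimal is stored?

161 + 3085 = 3246 (0110010101110)
3246 + 4071 = 7317 → wraps to -875 (1110010010101)

-875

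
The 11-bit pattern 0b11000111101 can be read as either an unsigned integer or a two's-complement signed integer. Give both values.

Unsigned: 11000111101 = 1597.
Signed: MSB=1 → 1597 − 2048 = -451.

unsigned = 1597, signed = -451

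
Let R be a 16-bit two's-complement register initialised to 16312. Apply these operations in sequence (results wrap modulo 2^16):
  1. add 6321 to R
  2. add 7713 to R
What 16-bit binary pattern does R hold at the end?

0111011010001010

Start: R = 16312 = 0011111110111000.
R = 16312 + 6321 = 22633 = 0101100001101001
R = 22633 + 7713 = 30346 = 0111011010001010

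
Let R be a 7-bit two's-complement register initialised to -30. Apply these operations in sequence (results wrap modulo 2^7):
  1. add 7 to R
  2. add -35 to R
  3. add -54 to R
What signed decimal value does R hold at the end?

Start: R = -30 = 1100010.
R = -30 + 7 = -23 = 1101001
R = -23 + (-35) = -58 = 1000110
R = -58 + (-54) = -112; wraps to 16 = 0010000

16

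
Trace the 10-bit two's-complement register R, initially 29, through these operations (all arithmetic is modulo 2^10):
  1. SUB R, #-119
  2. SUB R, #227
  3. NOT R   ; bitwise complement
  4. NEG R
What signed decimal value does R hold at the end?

-78

Start: R = 29 = 0000011101.
R = 29 − (-119) = 148 = 0010010100
R = 148 − 227 = -79 = 1110110001
R = NOT 1110110001 = 0001001110 = 78
R = −(78) = -78 = 1110110010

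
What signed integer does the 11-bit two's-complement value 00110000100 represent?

MSB is 0, so the value is non-negative: 00110000100 = 388.

388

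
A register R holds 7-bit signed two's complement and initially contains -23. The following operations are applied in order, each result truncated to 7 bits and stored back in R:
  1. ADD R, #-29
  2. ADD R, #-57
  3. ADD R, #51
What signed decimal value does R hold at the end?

Start: R = -23 = 1101001.
R = -23 + (-29) = -52 = 1001100
R = -52 + (-57) = -109; wraps to 19 = 0010011
R = 19 + 51 = 70; wraps to -58 = 1000110

-58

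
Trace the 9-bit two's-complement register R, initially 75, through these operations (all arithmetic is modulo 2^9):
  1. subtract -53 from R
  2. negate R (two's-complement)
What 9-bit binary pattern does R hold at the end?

Start: R = 75 = 001001011.
R = 75 − (-53) = 128 = 010000000
R = −(128) = -128 = 110000000

110000000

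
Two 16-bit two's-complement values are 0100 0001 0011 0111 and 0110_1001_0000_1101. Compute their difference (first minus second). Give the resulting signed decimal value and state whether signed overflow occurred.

0100 0001 0011 0111 → 0100000100110111 = 16695 (signed)
0110_1001_0000_1101 → 0110100100001101 = 26893 (signed)
Subtract via negate-and-add: invert 0110100100001101 + 1 = 1001011011110011 (i.e. -26893).
  0100000100110111
+ 1001011011110011
= 1101100000101010
Result 1101100000101010: MSB = 1 → 55338 − 65536 = -10198.
Addends (after negating the subtrahend) have opposite signs, so signed overflow cannot occur.

-10198; no overflow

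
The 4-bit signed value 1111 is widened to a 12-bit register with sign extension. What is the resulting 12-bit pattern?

MSB of 1111 is 1; replicate it into the new high bits.
11111111|1111 → 111111111111 (still -1).

111111111111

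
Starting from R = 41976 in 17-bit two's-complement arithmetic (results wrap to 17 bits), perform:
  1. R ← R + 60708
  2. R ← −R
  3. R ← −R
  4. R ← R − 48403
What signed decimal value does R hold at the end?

54281

Start: R = 41976 = 01010001111111000.
R = 41976 + 60708 = 102684; wraps to -28388 = 11001000100011100
R = −(-28388) = 28388 = 00110111011100100
R = −(28388) = -28388 = 11001000100011100
R = -28388 − 48403 = -76791; wraps to 54281 = 01101010000001001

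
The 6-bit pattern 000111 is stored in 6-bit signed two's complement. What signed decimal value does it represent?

7

MSB is 0, so the value is non-negative: 000111 = 7.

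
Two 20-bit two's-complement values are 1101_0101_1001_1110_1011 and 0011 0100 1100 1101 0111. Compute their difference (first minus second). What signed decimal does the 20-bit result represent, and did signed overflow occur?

-389868; no overflow

1101_0101_1001_1110_1011 → 11010101100111101011 = -173589 (signed)
0011 0100 1100 1101 0111 → 00110100110011010111 = 216279 (signed)
Subtract via negate-and-add: invert 00110100110011010111 + 1 = 11001011001100101001 (i.e. -216279).
  11010101100111101011
+ 11001011001100101001
= 10100000110100010100  (discard carry-out 1)
Result 10100000110100010100: MSB = 1 → 658708 − 1048576 = -389868.
Both addends (after negating the subtrahend) are negative and so is the stored result: no signed overflow.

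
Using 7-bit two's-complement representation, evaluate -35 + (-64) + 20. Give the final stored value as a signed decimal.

-35 + (-64) = -99 → wraps to 29 (0011101)
29 + 20 = 49 (0110001)

49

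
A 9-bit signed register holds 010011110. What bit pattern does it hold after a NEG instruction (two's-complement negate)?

Invert: 101100001. Add 1: 101100010.
Check: 010011110 = 158, 101100010 = -158.

101100010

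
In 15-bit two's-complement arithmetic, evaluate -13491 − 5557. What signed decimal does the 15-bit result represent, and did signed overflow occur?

13720; overflow

-13491 → 100101101001101
5557 → 001010110110101
Subtract via negate-and-add: invert 001010110110101 + 1 = 110101001001011 (i.e. -5557).
  100101101001101
+ 110101001001011
= 011010110011000  (discard carry-out 1)
Result 011010110011000: MSB = 0 → value 13720.
Both addends (after negating the subtrahend) are negative but the stored result is non-negative: signed overflow. The true value -13491 − 5557 = -19048 lies outside [-16384, 16383].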